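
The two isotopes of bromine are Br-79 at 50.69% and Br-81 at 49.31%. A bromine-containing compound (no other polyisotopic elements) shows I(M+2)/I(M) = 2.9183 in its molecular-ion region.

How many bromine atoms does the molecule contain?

3

The M+2/M ratio from n Br atoms is n · q/p = n · 0.4931/0.5069.
n = 2.9183 × 0.5069/0.4931 = 3.00 ≈ 3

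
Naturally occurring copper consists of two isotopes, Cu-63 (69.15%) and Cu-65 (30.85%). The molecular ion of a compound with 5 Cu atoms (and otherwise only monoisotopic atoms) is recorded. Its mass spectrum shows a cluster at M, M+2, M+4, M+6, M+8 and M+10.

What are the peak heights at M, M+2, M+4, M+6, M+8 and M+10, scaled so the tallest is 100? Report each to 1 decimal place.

Each Cu atom is independently Cu-63 (p = 0.6915) or Cu-65 (q = 0.3085); the cluster is the binomial expansion (p + q)^5.
P(M) = 0.6915^5 = 0.158111
P(M+2) = 5 × 0.6915^4 × 0.3085^1 = 0.352691
P(M+4) = 10 × 0.6915^3 × 0.3085^2 = 0.314693
P(M+6) = 10 × 0.6915^2 × 0.3085^3 = 0.140394
P(M+8) = 5 × 0.6915^1 × 0.3085^4 = 0.031317
P(M+10) = 0.3085^5 = 0.002794
The M+2 peak is largest (0.352691); scaling to 100 gives 44.8 : 100.0 : 89.2 : 39.8 : 8.9 : 0.8.

44.8 : 100.0 : 89.2 : 39.8 : 8.9 : 0.8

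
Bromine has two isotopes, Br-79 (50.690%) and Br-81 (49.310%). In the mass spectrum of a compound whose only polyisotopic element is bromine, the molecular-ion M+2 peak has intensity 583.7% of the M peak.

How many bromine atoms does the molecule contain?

For n independent Br atoms, I(M+2)/I(M) = n · (abundance Br-81) / (abundance Br-79) = n · 0.49310/0.50690.
n = 5.837 × 0.50690/0.49310 = 6.00 ≈ 6

6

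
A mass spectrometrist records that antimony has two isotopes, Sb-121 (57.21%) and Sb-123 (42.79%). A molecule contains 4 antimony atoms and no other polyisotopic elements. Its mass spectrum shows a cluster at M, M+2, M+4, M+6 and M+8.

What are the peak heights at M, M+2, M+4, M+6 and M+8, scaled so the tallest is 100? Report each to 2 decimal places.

29.79 : 89.13 : 100.00 : 49.86 : 9.32

Each Sb atom is independently Sb-121 (p = 0.5721) or Sb-123 (q = 0.4279); the cluster is the binomial expansion (p + q)^4.
P(M) = 0.5721^4 = 0.107124
P(M+2) = 4 × 0.5721^3 × 0.4279^1 = 0.320493
P(M+4) = 6 × 0.5721^2 × 0.4279^2 = 0.359567
P(M+6) = 4 × 0.5721^1 × 0.4279^3 = 0.179291
P(M+8) = 0.4279^4 = 0.033525
The M+4 peak is largest (0.359567); scaling to 100 gives 29.79 : 89.13 : 100.00 : 49.86 : 9.32.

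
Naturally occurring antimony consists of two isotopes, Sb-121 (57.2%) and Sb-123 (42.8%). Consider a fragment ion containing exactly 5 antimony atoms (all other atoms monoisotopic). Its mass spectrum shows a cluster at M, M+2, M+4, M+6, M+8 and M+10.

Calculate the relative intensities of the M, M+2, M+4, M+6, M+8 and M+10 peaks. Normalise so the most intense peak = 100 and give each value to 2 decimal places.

Each Sb atom is independently Sb-121 (p = 0.572) or Sb-123 (q = 0.428); the cluster is the binomial expansion (p + q)^5.
P(M) = 0.572^5 = 0.061232
P(M+2) = 5 × 0.572^4 × 0.428^1 = 0.229086
P(M+4) = 10 × 0.572^3 × 0.428^2 = 0.342827
P(M+6) = 10 × 0.572^2 × 0.428^3 = 0.256521
P(M+8) = 5 × 0.572^1 × 0.428^4 = 0.095971
P(M+10) = 0.428^5 = 0.014362
The M+4 peak is largest (0.342827); scaling to 100 gives 17.86 : 66.82 : 100.00 : 74.83 : 27.99 : 4.19.

17.86 : 66.82 : 100.00 : 74.83 : 27.99 : 4.19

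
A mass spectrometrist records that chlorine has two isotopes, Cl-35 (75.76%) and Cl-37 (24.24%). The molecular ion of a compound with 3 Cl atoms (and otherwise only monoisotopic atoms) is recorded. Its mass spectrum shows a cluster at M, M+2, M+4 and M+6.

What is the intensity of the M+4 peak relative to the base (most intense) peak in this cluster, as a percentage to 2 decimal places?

30.71%

Term probabilities: M 0.4348, M+2 0.4174, M+4 0.1335, M+6 0.0142. Base peak = M.
P(M) = C(3,0) × 0.7576^3 × 0.2424^0 = 1 × 0.4348304 × 1.0000 = 0.434830 (base)
P(M+4) = C(3,2) × 0.7576^1 × 0.2424^2 = 3 × 0.7576 × 0.05875776 = 0.133545
Relative intensity = 0.133545 / 0.434830 × 100 = 30.71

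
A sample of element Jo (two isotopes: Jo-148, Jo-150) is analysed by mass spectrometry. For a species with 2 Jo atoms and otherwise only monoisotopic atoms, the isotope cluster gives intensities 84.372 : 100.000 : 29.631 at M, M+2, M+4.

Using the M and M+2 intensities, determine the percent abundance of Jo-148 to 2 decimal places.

Write p for the Jo-148 fraction. I(M+2)/I(M) = [C(2,1)·p^1·(1−p)] / p^2 = 2·(1−p)/p = 100.000/84.372 = 1.1852
(1−p)/p = 1.1852/2 = 0.5926  ⇒  p = 1/(1 + 0.5926) = 0.6279
Jo-148: 62.79%, Jo-150: 37.21%.

62.79%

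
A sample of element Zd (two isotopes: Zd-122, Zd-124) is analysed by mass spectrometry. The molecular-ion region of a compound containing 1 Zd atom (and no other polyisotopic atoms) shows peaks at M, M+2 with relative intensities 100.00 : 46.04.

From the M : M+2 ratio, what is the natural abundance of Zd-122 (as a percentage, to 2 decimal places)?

Write p for the Zd-122 fraction. I(M+2)/I(M) = [C(1,1)·p^0·(1−p)] / p^1 = 1·(1−p)/p = 46.04/100.00 = 0.4604
(1−p)/p = 0.4604/1 = 0.4604  ⇒  p = 1/(1 + 0.4604) = 0.6847
Zd-122: 68.47%, Zd-124: 31.53%.

68.47%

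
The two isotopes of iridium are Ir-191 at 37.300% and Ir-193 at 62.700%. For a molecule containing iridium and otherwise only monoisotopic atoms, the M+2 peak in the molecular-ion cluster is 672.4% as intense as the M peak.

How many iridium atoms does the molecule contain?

4

For n independent Ir atoms, I(M+2)/I(M) = n · (abundance Ir-193) / (abundance Ir-191) = n · 0.62700/0.37300.
n = 6.724 × 0.37300/0.62700 = 4.00 ≈ 4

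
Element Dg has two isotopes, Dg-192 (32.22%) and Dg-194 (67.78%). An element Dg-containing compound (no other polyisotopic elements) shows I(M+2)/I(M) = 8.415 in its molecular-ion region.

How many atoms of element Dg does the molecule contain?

4

The M+2/M ratio from n Dg atoms is n · q/p = n · 0.6778/0.3222.
n = 8.415 × 0.3222/0.6778 = 4.00 ≈ 4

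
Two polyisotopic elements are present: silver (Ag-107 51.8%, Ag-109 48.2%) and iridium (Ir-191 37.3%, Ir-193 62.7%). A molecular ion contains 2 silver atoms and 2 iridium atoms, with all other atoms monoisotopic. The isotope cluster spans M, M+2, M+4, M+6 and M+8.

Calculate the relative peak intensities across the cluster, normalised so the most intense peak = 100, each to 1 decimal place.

Silver pattern (n=2): 0.268324 : 0.499352 : 0.232324
Iridium pattern (n=2): 0.139129 : 0.467742 : 0.393129
Convolve the two distributions (both contribute in 2-u steps):
  M: 0.268324×0.139129 = 0.037332
  M+2: 0.268324×0.467742 + 0.499352×0.139129 = 0.194981
  M+4: 0.268324×0.393129 + 0.499352×0.467742 + 0.232324×0.139129 = 0.371377
  M+6: 0.499352×0.393129 + 0.232324×0.467742 = 0.304977
  M+8: 0.232324×0.393129 = 0.091333
Scale to base peak (0.371377) = 100: 10.1 : 52.5 : 100.0 : 82.1 : 24.6

10.1 : 52.5 : 100.0 : 82.1 : 24.6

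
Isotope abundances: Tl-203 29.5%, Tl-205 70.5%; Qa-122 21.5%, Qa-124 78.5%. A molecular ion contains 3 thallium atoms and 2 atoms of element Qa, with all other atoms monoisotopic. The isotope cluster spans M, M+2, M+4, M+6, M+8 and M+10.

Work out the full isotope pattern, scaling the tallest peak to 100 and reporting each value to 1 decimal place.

Thallium pattern (n=3): 0.02567237 : 0.18405787 : 0.43986713 : 0.35040263
Element Qa pattern (n=2): 0.046225 : 0.33755 : 0.616225
Convolve the two distributions (both contribute in 2-u steps):
  M: 0.02567237×0.046225 = 0.001187
  M+2: 0.02567237×0.33755 + 0.18405787×0.046225 = 0.017174
  M+4: 0.02567237×0.616225 + 0.18405787×0.33755 + 0.43986713×0.046225 = 0.098282
  M+6: 0.18405787×0.616225 + 0.43986713×0.33755 + 0.35040263×0.046225 = 0.278096
  M+8: 0.43986713×0.616225 + 0.35040263×0.33755 = 0.389336
  M+10: 0.35040263×0.616225 = 0.215927
Scale to base peak (0.389336) = 100: 0.3 : 4.4 : 25.2 : 71.4 : 100.0 : 55.5

0.3 : 4.4 : 25.2 : 71.4 : 100.0 : 55.5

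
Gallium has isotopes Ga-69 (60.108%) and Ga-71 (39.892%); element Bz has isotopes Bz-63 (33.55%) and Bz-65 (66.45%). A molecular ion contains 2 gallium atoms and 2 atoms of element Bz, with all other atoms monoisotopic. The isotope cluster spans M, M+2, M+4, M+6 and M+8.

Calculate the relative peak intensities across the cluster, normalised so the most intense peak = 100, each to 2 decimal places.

Gallium pattern (n=2): 0.36129717 : 0.47956567 : 0.15913717
Element Bz pattern (n=2): 0.11256025 : 0.4458795 : 0.44156025
Convolve the two distributions (both contribute in 2-u steps):
  M: 0.36129717×0.11256025 = 0.040668
  M+2: 0.36129717×0.4458795 + 0.47956567×0.11256025 = 0.215075
  M+4: 0.36129717×0.44156025 + 0.47956567×0.4458795 + 0.15913717×0.11256025 = 0.391275
  M+6: 0.47956567×0.44156025 + 0.15913717×0.4458795 = 0.282713
  M+8: 0.15913717×0.44156025 = 0.070269
Scale to base peak (0.391275) = 100: 10.39 : 54.97 : 100.00 : 72.25 : 17.96

10.39 : 54.97 : 100.00 : 72.25 : 17.96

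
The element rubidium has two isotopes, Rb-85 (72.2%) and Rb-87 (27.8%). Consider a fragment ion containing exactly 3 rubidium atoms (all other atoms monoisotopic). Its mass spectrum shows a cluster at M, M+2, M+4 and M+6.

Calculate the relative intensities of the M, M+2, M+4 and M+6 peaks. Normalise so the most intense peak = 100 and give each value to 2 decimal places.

86.57 : 100.00 : 38.50 : 4.94

Each Rb atom is independently Rb-85 (p = 0.722) or Rb-87 (q = 0.278); the cluster is the binomial expansion (p + q)^3.
P(M) = 0.722^3 = 0.376367
P(M+2) = 3 × 0.722^2 × 0.278^1 = 0.434751
P(M+4) = 3 × 0.722^1 × 0.278^2 = 0.167397
P(M+6) = 0.278^3 = 0.021485
The M+2 peak is largest (0.434751); scaling to 100 gives 86.57 : 100.00 : 38.50 : 4.94.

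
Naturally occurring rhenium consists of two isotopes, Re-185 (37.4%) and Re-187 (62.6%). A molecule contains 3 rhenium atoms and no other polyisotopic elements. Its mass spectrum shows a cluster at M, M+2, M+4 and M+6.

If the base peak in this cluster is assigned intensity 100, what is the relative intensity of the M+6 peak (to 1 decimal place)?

55.8

Binomial terms of (0.374 + 0.626)^3: M 0.0523, M+2 0.2627, M+4 0.4397, M+6 0.2453 → M+4 is the base peak.
P(M+4) = C(3,2) × 0.374^1 × 0.626^2 = 3 × 0.3740 × 0.391876 = 0.439685 (base)
P(M+6) = C(3,3) × 0.374^0 × 0.626^3 = 1 × 1.0000 × 0.24531438 = 0.245314
Relative intensity = 0.245314 / 0.439685 × 100 = 55.8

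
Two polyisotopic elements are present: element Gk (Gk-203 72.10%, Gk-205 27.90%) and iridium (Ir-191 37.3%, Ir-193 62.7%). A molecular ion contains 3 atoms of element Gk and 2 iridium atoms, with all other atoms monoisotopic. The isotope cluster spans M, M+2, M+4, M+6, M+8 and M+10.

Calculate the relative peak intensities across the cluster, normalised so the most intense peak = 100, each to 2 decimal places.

Element Gk pattern (n=3): 0.37480536 : 0.43510692 : 0.16837008 : 0.02171764
Iridium pattern (n=2): 0.139129 : 0.467742 : 0.393129
Convolve the two distributions (both contribute in 2-u steps):
  M: 0.37480536×0.139129 = 0.052146
  M+2: 0.37480536×0.467742 + 0.43510692×0.139129 = 0.235848
  M+4: 0.37480536×0.393129 + 0.43510692×0.467742 + 0.16837008×0.139129 = 0.374290
  M+6: 0.43510692×0.393129 + 0.16837008×0.467742 + 0.02171764×0.139129 = 0.252828
  M+8: 0.16837008×0.393129 + 0.02171764×0.467742 = 0.076349
  M+10: 0.02171764×0.393129 = 0.008538
Scale to base peak (0.374290) = 100: 13.93 : 63.01 : 100.00 : 67.55 : 20.40 : 2.28

13.93 : 63.01 : 100.00 : 67.55 : 20.40 : 2.28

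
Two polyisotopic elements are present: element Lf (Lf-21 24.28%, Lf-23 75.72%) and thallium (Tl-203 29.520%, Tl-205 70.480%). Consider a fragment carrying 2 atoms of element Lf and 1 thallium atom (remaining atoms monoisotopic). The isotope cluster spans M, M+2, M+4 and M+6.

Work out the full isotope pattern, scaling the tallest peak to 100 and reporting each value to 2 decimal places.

4.06 : 35.04 : 100.00 : 94.33

Element Lf pattern (n=2): 0.05895184 : 0.36769632 : 0.57335184
Thallium pattern (n=1): 0.2952 : 0.7048
Convolve the two distributions (both contribute in 2-u steps):
  M: 0.05895184×0.2952 = 0.017403
  M+2: 0.05895184×0.7048 + 0.36769632×0.2952 = 0.150093
  M+4: 0.36769632×0.7048 + 0.57335184×0.2952 = 0.428406
  M+6: 0.57335184×0.7048 = 0.404098
Scale to base peak (0.428406) = 100: 4.06 : 35.04 : 100.00 : 94.33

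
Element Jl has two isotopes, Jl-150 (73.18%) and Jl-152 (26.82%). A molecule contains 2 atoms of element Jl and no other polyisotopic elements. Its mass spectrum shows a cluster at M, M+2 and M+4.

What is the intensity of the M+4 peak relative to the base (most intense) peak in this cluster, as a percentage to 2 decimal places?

Binomial terms of (0.7318 + 0.2682)^2: M 0.5355, M+2 0.3925, M+4 0.0719 → M is the base peak.
P(M) = C(2,0) × 0.7318^2 × 0.2682^0 = 1 × 0.53553124 × 1.0000 = 0.535531 (base)
P(M+4) = C(2,2) × 0.7318^0 × 0.2682^2 = 1 × 1.0000 × 0.07193124 = 0.071931
Relative intensity = 0.071931 / 0.535531 × 100 = 13.43

13.43%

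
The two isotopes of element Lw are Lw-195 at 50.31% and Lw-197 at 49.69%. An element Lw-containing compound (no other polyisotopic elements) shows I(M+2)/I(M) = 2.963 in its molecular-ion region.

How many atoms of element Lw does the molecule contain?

The M+2/M ratio from n Lw atoms is n · q/p = n · 0.4969/0.5031.
n = 2.963 × 0.5031/0.4969 = 3.00 ≈ 3

3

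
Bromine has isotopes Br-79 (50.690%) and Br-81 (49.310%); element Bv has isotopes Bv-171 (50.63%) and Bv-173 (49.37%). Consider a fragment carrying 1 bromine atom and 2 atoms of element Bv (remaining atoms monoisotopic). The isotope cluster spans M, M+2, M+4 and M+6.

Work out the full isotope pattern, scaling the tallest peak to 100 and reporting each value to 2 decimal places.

Bromine pattern (n=1): 0.5069 : 0.4931
Element Bv pattern (n=2): 0.25633969 : 0.49992062 : 0.24373969
Convolve the two distributions (both contribute in 2-u steps):
  M: 0.5069×0.25633969 = 0.129939
  M+2: 0.5069×0.49992062 + 0.4931×0.25633969 = 0.379811
  M+4: 0.5069×0.24373969 + 0.4931×0.49992062 = 0.370063
  M+6: 0.4931×0.24373969 = 0.120188
Scale to base peak (0.379811) = 100: 34.21 : 100.00 : 97.43 : 31.64

34.21 : 100.00 : 97.43 : 31.64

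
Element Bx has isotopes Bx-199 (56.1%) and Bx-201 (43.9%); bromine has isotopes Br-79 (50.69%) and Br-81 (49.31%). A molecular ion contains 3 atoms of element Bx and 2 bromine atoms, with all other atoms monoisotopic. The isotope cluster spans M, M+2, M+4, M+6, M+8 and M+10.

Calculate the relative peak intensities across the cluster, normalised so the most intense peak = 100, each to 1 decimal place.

Element Bx pattern (n=3): 0.17655848 : 0.41448756 : 0.32434944 : 0.08460452
Bromine pattern (n=2): 0.25694761 : 0.49990478 : 0.24314761
Convolve the two distributions (both contribute in 2-u steps):
  M: 0.17655848×0.25694761 = 0.045366
  M+2: 0.17655848×0.49990478 + 0.41448756×0.25694761 = 0.194764
  M+4: 0.17655848×0.24314761 + 0.41448756×0.49990478 + 0.32434944×0.25694761 = 0.333475
  M+6: 0.41448756×0.24314761 + 0.32434944×0.49990478 + 0.08460452×0.25694761 = 0.284664
  M+8: 0.32434944×0.24314761 + 0.08460452×0.49990478 = 0.121159
  M+10: 0.08460452×0.24314761 = 0.020571
Scale to base peak (0.333475) = 100: 13.6 : 58.4 : 100.0 : 85.4 : 36.3 : 6.2

13.6 : 58.4 : 100.0 : 85.4 : 36.3 : 6.2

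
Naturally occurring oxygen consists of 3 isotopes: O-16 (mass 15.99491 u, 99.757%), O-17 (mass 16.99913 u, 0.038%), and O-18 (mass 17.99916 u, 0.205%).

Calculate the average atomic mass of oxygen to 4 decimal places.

15.9994 u

Average mass = Σ (abundance × isotope mass) = 0.99757 × 15.99491 + 0.00038 × 16.99913 + 0.00205 × 17.99916
= 15.956042 + 0.006460 + 0.036898 = 15.999400 u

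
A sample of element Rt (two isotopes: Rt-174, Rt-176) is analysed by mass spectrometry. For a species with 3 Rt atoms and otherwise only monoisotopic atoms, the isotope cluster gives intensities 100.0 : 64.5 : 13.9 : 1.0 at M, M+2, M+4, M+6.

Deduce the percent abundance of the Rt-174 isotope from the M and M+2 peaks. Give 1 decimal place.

Let p = fractional abundance of Rt-174. I(M+2)/I(M) = [C(3,1)·p^2·(1−p)] / p^3 = 3·(1−p)/p = 64.5/100.0 = 0.6450
(1−p)/p = 0.6450/3 = 0.2150  ⇒  p = 1/(1 + 0.2150) = 0.8230
Rt-174: 82.3%, Rt-176: 17.7%.

82.3%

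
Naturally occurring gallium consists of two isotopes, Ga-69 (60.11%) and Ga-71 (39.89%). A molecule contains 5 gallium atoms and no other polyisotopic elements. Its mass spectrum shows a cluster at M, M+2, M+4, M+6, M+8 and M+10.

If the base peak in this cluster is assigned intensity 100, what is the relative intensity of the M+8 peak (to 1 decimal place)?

(0.6011 + 0.3989)^5 gives M 0.0785, M+2 0.2604, M+4 0.3456, M+6 0.2293, M+8 0.0761, M+10 0.0101; the largest is M+4.
P(M+4) = C(5,2) × 0.6011^3 × 0.3989^2 = 10 × 0.21719018 × 0.15912121 = 0.345596 (base)
P(M+8) = C(5,4) × 0.6011^1 × 0.3989^4 = 5 × 0.6011 × 0.02531956 = 0.076098
Relative intensity = 0.076098 / 0.345596 × 100 = 22.0

22.0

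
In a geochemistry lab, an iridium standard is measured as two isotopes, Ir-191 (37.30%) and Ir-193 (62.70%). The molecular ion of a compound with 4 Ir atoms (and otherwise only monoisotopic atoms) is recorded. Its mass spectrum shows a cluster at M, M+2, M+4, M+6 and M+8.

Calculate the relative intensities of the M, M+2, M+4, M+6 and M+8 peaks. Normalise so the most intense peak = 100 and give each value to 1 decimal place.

Each Ir atom is independently Ir-191 (p = 0.3730) or Ir-193 (q = 0.6270); the cluster is the binomial expansion (p + q)^4.
P(M) = 0.3730^4 = 0.019357
P(M+2) = 4 × 0.3730^3 × 0.6270^1 = 0.130153
P(M+4) = 6 × 0.3730^2 × 0.6270^2 = 0.328174
P(M+6) = 4 × 0.3730^1 × 0.6270^3 = 0.367766
P(M+8) = 0.6270^4 = 0.154550
The M+6 peak is largest (0.367766); scaling to 100 gives 5.3 : 35.4 : 89.2 : 100.0 : 42.0.

5.3 : 35.4 : 89.2 : 100.0 : 42.0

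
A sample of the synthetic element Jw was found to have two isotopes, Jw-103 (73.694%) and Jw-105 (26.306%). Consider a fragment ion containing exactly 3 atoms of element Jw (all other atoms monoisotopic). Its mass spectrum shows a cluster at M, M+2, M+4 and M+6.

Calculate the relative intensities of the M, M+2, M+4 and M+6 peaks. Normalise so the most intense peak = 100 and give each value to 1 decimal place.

93.4 : 100.0 : 35.7 : 4.2

The 3 Jw atoms are independent, so intensities follow the terms of (0.73694 + 0.26306)^3.
P(M) = 0.73694^3 = 0.400218
P(M+2) = 3 × 0.73694^2 × 0.26306^1 = 0.428588
P(M+4) = 3 × 0.73694^1 × 0.26306^2 = 0.152990
P(M+6) = 0.26306^3 = 0.018204
The M+2 peak is largest (0.428588); scaling to 100 gives 93.4 : 100.0 : 35.7 : 4.2.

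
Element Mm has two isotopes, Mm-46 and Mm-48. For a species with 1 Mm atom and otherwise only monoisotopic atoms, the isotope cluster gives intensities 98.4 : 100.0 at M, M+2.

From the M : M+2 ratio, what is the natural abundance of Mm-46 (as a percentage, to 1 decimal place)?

Write p for the Mm-46 fraction. I(M+2)/I(M) = [C(1,1)·p^0·(1−p)] / p^1 = 1·(1−p)/p = 100.0/98.4 = 1.0163
(1−p)/p = 1.0163/1 = 1.0163  ⇒  p = 1/(1 + 1.0163) = 0.4960
Mm-46: 49.6%, Mm-48: 50.4%.

49.6%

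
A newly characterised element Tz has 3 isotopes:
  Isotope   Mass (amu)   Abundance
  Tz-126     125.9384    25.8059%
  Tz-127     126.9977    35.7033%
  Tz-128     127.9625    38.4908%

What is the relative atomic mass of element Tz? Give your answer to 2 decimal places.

The abundance-weighted mean is 0.258059 × 125.9384 + 0.357033 × 126.9977 + 0.384908 × 127.9625
= 32.49954 + 45.34237 + 49.25379 = 127.09570 amu

127.10 amu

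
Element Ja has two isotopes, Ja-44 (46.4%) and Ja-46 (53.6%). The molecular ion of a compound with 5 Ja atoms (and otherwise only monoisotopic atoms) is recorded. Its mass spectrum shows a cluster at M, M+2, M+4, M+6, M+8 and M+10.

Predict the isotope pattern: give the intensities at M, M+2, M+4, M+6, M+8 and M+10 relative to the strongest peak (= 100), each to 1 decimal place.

6.5 : 37.5 : 86.6 : 100.0 : 57.8 : 13.3

Expanding (0.464 + 0.536)^5:
P(M) = 0.464^5 = 0.021507
P(M+2) = 5 × 0.464^4 × 0.536^1 = 0.124224
P(M+4) = 10 × 0.464^3 × 0.536^2 = 0.287001
P(M+6) = 10 × 0.464^2 × 0.536^3 = 0.331536
P(M+8) = 5 × 0.464^1 × 0.536^4 = 0.191490
P(M+10) = 0.536^5 = 0.044241
The M+6 peak is largest (0.331536); scaling to 100 gives 6.5 : 37.5 : 86.6 : 100.0 : 57.8 : 13.3.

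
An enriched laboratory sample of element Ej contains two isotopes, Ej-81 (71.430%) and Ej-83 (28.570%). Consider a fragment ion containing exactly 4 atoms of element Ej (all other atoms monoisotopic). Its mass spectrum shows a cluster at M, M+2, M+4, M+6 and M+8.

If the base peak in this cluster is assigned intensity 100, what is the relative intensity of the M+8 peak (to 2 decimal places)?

(0.71430 + 0.28570)^4 gives M 0.2603, M+2 0.4165, M+4 0.2499, M+6 0.0666, M+8 0.0067; the largest is M+2.
P(M+2) = C(4,1) × 0.71430^3 × 0.28570^1 = 4 × 0.36445335 × 0.2857 = 0.416497 (base)
P(M+8) = C(4,4) × 0.71430^0 × 0.28570^4 = 1 × 1.0000 × 0.00666256 = 0.006663
Relative intensity = 0.006663 / 0.416497 × 100 = 1.60

1.60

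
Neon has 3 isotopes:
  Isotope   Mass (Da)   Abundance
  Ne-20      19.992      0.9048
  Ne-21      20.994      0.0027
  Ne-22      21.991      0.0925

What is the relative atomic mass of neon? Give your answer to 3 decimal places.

20.180 Da

Ar = Σ fᵢ·mᵢ = 0.9048 × 19.992 + 0.0027 × 20.994 + 0.0925 × 21.991
= 18.0888 + 0.0567 + 2.0342 = 20.1797 Da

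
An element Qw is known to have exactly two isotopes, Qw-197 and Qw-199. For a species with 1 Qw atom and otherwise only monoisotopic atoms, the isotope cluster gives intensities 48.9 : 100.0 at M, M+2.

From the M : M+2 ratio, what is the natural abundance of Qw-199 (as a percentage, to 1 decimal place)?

67.2%

Let p = fractional abundance of Qw-197. I(M+2)/I(M) = [C(1,1)·p^0·(1−p)] / p^1 = 1·(1−p)/p = 100.0/48.9 = 2.0450
(1−p)/p = 2.0450/1 = 2.0450  ⇒  p = 1/(1 + 2.0450) = 0.3284
Qw-197: 32.8%, Qw-199: 67.2%.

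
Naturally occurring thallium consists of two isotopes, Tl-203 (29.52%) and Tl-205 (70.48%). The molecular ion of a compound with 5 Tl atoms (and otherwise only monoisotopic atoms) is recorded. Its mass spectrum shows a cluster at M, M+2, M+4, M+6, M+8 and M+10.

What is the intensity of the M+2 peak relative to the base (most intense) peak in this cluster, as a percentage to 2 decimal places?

(0.2952 + 0.7048)^5 gives M 0.0022, M+2 0.0268, M+4 0.1278, M+6 0.3051, M+8 0.3642, M+10 0.1739; the largest is M+8.
P(M+8) = C(5,4) × 0.2952^1 × 0.7048^4 = 5 × 0.2952 × 0.24675365 = 0.364208 (base)
P(M+2) = C(5,1) × 0.2952^4 × 0.7048^1 = 5 × 0.00759391 × 0.7048 = 0.026761
Relative intensity = 0.026761 / 0.364208 × 100 = 7.35

7.35%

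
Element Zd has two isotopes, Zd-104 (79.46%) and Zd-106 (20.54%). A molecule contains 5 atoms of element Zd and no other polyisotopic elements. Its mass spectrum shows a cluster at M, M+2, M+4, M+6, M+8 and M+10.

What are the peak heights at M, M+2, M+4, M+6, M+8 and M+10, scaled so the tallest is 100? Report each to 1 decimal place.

77.4 : 100.0 : 51.7 : 13.4 : 1.7 : 0.1

The 5 Zd atoms are independent, so intensities follow the terms of (0.7946 + 0.2054)^5.
P(M) = 0.7946^5 = 0.316769
P(M+2) = 5 × 0.7946^4 × 0.2054^1 = 0.409416
P(M+4) = 10 × 0.7946^3 × 0.2054^2 = 0.211664
P(M+6) = 10 × 0.7946^2 × 0.2054^3 = 0.054714
P(M+8) = 5 × 0.7946^1 × 0.2054^4 = 0.007072
P(M+10) = 0.2054^5 = 0.000366
The M+2 peak is largest (0.409416); scaling to 100 gives 77.4 : 100.0 : 51.7 : 13.4 : 1.7 : 0.1.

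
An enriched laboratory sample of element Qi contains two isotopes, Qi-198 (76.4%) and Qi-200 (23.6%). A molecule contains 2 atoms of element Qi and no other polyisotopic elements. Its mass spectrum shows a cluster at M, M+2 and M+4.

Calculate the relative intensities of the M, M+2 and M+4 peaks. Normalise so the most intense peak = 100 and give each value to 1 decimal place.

100.0 : 61.8 : 9.5

The 2 Qi atoms are independent, so intensities follow the terms of (0.764 + 0.236)^2.
P(M) = 0.764^2 = 0.583696
P(M+2) = 2 × 0.764^1 × 0.236^1 = 0.360608
P(M+4) = 0.236^2 = 0.055696
The M peak is largest (0.583696); scaling to 100 gives 100.0 : 61.8 : 9.5.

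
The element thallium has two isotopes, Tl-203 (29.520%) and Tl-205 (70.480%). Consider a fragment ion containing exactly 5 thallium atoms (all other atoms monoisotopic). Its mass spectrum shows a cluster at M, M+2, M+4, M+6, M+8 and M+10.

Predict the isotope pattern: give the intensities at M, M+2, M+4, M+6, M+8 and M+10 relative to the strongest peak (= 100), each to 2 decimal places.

Each Tl atom is independently Tl-203 (p = 0.29520) or Tl-205 (q = 0.70480); the cluster is the binomial expansion (p + q)^5.
P(M) = 0.29520^5 = 0.002242
P(M+2) = 5 × 0.29520^4 × 0.70480^1 = 0.026761
P(M+4) = 10 × 0.29520^3 × 0.70480^2 = 0.127785
P(M+6) = 10 × 0.29520^2 × 0.70480^3 = 0.305092
P(M+8) = 5 × 0.29520^1 × 0.70480^4 = 0.364208
P(M+10) = 0.70480^5 = 0.173912
The M+8 peak is largest (0.364208); scaling to 100 gives 0.62 : 7.35 : 35.09 : 83.77 : 100.00 : 47.75.

0.62 : 7.35 : 35.09 : 83.77 : 100.00 : 47.75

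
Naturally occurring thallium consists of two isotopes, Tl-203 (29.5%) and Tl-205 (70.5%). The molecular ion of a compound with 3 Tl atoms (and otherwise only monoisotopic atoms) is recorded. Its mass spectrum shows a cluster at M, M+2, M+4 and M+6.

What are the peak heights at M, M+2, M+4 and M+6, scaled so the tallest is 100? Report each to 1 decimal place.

Expanding (0.295 + 0.705)^3:
P(M) = 0.295^3 = 0.025672
P(M+2) = 3 × 0.295^2 × 0.705^1 = 0.184058
P(M+4) = 3 × 0.295^1 × 0.705^2 = 0.439867
P(M+6) = 0.705^3 = 0.350403
The M+4 peak is largest (0.439867); scaling to 100 gives 5.8 : 41.8 : 100.0 : 79.7.

5.8 : 41.8 : 100.0 : 79.7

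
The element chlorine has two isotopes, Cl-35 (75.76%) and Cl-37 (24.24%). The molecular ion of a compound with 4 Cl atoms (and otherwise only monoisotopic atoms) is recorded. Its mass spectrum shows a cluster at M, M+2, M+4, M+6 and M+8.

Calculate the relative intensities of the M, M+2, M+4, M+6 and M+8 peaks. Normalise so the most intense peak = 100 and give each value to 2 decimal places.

The 4 Cl atoms are independent, so intensities follow the terms of (0.7576 + 0.2424)^4.
P(M) = 0.7576^4 = 0.329428
P(M+2) = 4 × 0.7576^3 × 0.2424^1 = 0.421612
P(M+4) = 6 × 0.7576^2 × 0.2424^2 = 0.202347
P(M+6) = 4 × 0.7576^1 × 0.2424^3 = 0.043162
P(M+8) = 0.2424^4 = 0.003452
The M+2 peak is largest (0.421612); scaling to 100 gives 78.14 : 100.00 : 47.99 : 10.24 : 0.82.

78.14 : 100.00 : 47.99 : 10.24 : 0.82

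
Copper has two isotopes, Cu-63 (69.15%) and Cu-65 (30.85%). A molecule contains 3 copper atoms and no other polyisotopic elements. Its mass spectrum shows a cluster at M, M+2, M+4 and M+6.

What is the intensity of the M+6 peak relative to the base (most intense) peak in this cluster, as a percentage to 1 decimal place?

Binomial terms of (0.6915 + 0.3085)^3: M 0.3307, M+2 0.4425, M+4 0.1974, M+6 0.0294 → M+2 is the base peak.
P(M+2) = C(3,1) × 0.6915^2 × 0.3085^1 = 3 × 0.47817225 × 0.3085 = 0.442548 (base)
P(M+6) = C(3,3) × 0.6915^0 × 0.3085^3 = 1 × 1.0000 × 0.02936064 = 0.029361
Relative intensity = 0.029361 / 0.442548 × 100 = 6.6

6.6%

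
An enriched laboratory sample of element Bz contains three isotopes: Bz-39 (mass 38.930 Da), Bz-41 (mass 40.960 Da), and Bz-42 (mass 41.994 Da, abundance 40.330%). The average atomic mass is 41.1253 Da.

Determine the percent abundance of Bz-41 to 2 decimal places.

The remaining 59.670% is split between Bz-39 (fraction x) and Bz-41 (fraction 0.59670 − x).
Substituting: 38.930x + 40.960(0.59670 − x) = 24.1891198
(38.930 − 40.960)x = -0.2517122  ⇒  x = 0.12400, y = 0.47270
Bz-39: 12.40%, Bz-41: 47.27%.

47.27%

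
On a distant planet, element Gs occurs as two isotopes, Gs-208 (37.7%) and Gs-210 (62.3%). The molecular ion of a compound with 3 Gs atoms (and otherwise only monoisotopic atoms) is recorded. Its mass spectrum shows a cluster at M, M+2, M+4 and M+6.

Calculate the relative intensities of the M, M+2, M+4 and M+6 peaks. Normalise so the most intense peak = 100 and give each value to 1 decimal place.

Each Gs atom is independently Gs-208 (p = 0.377) or Gs-210 (q = 0.623); the cluster is the binomial expansion (p + q)^3.
P(M) = 0.377^3 = 0.053583
P(M+2) = 3 × 0.377^2 × 0.623^1 = 0.265639
P(M+4) = 3 × 0.377^1 × 0.623^2 = 0.438974
P(M+6) = 0.623^3 = 0.241804
The M+4 peak is largest (0.438974); scaling to 100 gives 12.2 : 60.5 : 100.0 : 55.1.

12.2 : 60.5 : 100.0 : 55.1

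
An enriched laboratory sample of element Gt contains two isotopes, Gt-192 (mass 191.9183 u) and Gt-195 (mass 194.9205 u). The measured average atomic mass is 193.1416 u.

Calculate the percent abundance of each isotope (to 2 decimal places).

Gt-192: 59.25%, Gt-195: 40.75%

Let x be the fractional abundance of Gt-192; then Gt-195 has abundance 1 − x.
191.9183·x + 194.9205·(1 − x) = 193.1416
(191.9183 − 194.9205)·x = 193.1416 − 194.9205
x = -1.7789 / -3.0022 = 0.59253 → 59.25% Gt-192, 40.75% Gt-195.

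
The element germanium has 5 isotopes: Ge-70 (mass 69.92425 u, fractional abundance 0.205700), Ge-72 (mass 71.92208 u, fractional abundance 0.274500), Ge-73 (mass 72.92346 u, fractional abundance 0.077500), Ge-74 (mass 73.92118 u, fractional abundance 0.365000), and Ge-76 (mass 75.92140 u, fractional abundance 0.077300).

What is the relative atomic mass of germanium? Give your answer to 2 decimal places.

The abundance-weighted mean is 0.205700 × 69.92425 + 0.274500 × 71.92208 + 0.077500 × 72.92346 + 0.365000 × 73.92118 + 0.077300 × 75.92140
= 14.383418 + 19.742611 + 5.651568 + 26.981231 + 5.868724 = 72.627552 u

72.63 u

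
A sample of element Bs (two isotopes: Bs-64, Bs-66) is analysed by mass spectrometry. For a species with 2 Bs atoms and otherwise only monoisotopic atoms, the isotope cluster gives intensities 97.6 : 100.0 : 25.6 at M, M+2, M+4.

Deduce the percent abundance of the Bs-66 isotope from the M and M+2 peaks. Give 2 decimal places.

Let p = fractional abundance of Bs-64. I(M+2)/I(M) = [C(2,1)·p^1·(1−p)] / p^2 = 2·(1−p)/p = 100.0/97.6 = 1.0246
(1−p)/p = 1.0246/2 = 0.5123  ⇒  p = 1/(1 + 0.5123) = 0.6612
Bs-64: 66.12%, Bs-66: 33.88%.

33.88%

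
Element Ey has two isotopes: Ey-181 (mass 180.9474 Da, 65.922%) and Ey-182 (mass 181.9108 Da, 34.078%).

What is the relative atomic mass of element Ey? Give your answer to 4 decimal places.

181.2757 Da

Weight each isotope mass by its fractional abundance: 0.65922 × 180.9474 + 0.34078 × 181.9108
= 119.28415 + 61.99156 = 181.27571 Da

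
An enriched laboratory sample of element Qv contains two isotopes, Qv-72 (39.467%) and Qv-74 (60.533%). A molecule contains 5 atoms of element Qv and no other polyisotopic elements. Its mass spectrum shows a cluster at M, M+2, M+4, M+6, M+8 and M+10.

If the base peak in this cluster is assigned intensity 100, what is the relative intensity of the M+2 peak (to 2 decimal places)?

Binomial terms of (0.39467 + 0.60533)^5: M 0.0096, M+2 0.0734, M+4 0.2253, M+6 0.3455, M+8 0.2650, M+10 0.0813 → M+6 is the base peak.
P(M+6) = C(5,3) × 0.39467^2 × 0.60533^3 = 10 × 0.15576441 × 0.22180769 = 0.345497 (base)
P(M+2) = C(5,1) × 0.39467^4 × 0.60533^1 = 5 × 0.02426255 × 0.60533 = 0.073434
Relative intensity = 0.073434 / 0.345497 × 100 = 21.25

21.25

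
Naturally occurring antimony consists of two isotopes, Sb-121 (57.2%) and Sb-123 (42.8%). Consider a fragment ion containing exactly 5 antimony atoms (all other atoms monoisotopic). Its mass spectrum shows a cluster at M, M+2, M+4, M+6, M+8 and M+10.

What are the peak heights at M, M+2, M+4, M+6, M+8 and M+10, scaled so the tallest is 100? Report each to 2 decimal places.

17.86 : 66.82 : 100.00 : 74.83 : 27.99 : 4.19

The 5 Sb atoms are independent, so intensities follow the terms of (0.572 + 0.428)^5.
P(M) = 0.572^5 = 0.061232
P(M+2) = 5 × 0.572^4 × 0.428^1 = 0.229086
P(M+4) = 10 × 0.572^3 × 0.428^2 = 0.342827
P(M+6) = 10 × 0.572^2 × 0.428^3 = 0.256521
P(M+8) = 5 × 0.572^1 × 0.428^4 = 0.095971
P(M+10) = 0.428^5 = 0.014362
The M+4 peak is largest (0.342827); scaling to 100 gives 17.86 : 66.82 : 100.00 : 74.83 : 27.99 : 4.19.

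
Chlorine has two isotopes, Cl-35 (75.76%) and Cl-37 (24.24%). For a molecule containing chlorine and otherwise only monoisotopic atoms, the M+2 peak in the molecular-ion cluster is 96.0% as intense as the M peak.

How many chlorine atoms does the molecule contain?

3

For n independent Cl atoms, I(M+2)/I(M) = n · (abundance Cl-37) / (abundance Cl-35) = n · 0.2424/0.7576.
n = 0.960 × 0.7576/0.2424 = 3.00 ≈ 3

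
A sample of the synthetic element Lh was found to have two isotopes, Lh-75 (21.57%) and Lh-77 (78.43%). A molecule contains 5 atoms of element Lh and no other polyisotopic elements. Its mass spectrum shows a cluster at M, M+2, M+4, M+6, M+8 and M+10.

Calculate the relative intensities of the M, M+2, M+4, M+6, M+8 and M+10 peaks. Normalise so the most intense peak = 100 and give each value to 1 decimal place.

Each Lh atom is independently Lh-75 (p = 0.2157) or Lh-77 (q = 0.7843); the cluster is the binomial expansion (p + q)^5.
P(M) = 0.2157^5 = 0.000467
P(M+2) = 5 × 0.2157^4 × 0.7843^1 = 0.008489
P(M+4) = 10 × 0.2157^3 × 0.7843^2 = 0.061733
P(M+6) = 10 × 0.2157^2 × 0.7843^3 = 0.224464
P(M+8) = 5 × 0.2157^1 × 0.7843^4 = 0.408083
P(M+10) = 0.7843^5 = 0.296764
The M+8 peak is largest (0.408083); scaling to 100 gives 0.1 : 2.1 : 15.1 : 55.0 : 100.0 : 72.7.

0.1 : 2.1 : 15.1 : 55.0 : 100.0 : 72.7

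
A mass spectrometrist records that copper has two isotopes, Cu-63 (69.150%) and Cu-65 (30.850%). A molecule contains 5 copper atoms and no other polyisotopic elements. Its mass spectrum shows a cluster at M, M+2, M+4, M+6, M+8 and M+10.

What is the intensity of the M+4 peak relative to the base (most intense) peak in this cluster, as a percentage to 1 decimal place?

89.2%

Term probabilities: M 0.1581, M+2 0.3527, M+4 0.3147, M+6 0.1404, M+8 0.0313, M+10 0.0028. Base peak = M+2.
P(M+2) = C(5,1) × 0.69150^4 × 0.30850^1 = 5 × 0.2286487 × 0.3085 = 0.352691 (base)
P(M+4) = C(5,2) × 0.69150^3 × 0.30850^2 = 10 × 0.33065611 × 0.09517225 = 0.314693
Relative intensity = 0.314693 / 0.352691 × 100 = 89.2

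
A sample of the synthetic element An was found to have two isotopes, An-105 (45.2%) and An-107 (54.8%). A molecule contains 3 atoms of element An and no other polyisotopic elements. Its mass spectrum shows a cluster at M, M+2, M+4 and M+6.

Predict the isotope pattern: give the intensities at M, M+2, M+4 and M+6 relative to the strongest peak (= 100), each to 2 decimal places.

22.68 : 82.48 : 100.00 : 40.41

Expanding (0.452 + 0.548)^3:
P(M) = 0.452^3 = 0.092345
P(M+2) = 3 × 0.452^2 × 0.548^1 = 0.335876
P(M+4) = 3 × 0.452^1 × 0.548^2 = 0.407212
P(M+6) = 0.548^3 = 0.164567
The M+4 peak is largest (0.407212); scaling to 100 gives 22.68 : 82.48 : 100.00 : 40.41.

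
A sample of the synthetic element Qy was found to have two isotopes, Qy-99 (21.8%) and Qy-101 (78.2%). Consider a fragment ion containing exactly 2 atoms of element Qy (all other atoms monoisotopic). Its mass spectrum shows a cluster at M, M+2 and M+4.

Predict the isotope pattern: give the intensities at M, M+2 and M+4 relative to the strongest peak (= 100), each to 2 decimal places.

Each Qy atom is independently Qy-99 (p = 0.218) or Qy-101 (q = 0.782); the cluster is the binomial expansion (p + q)^2.
P(M) = 0.218^2 = 0.047524
P(M+2) = 2 × 0.218^1 × 0.782^1 = 0.340952
P(M+4) = 0.782^2 = 0.611524
The M+4 peak is largest (0.611524); scaling to 100 gives 7.77 : 55.75 : 100.00.

7.77 : 55.75 : 100.00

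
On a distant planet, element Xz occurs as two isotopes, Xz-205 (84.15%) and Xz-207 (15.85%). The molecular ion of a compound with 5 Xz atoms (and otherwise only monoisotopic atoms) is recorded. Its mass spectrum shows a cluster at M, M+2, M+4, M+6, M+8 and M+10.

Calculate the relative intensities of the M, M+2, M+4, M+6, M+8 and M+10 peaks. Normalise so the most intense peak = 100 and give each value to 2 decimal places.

100.00 : 94.18 : 35.48 : 6.68 : 0.63 : 0.02

Expanding (0.8415 + 0.1585)^5:
P(M) = 0.8415^5 = 0.421959
P(M+2) = 5 × 0.8415^4 × 0.1585^1 = 0.397389
P(M+4) = 10 × 0.8415^3 × 0.1585^2 = 0.149700
P(M+6) = 10 × 0.8415^2 × 0.1585^3 = 0.028197
P(M+8) = 5 × 0.8415^1 × 0.1585^4 = 0.002655
P(M+10) = 0.1585^5 = 0.000100
The M peak is largest (0.421959); scaling to 100 gives 100.00 : 94.18 : 35.48 : 6.68 : 0.63 : 0.02.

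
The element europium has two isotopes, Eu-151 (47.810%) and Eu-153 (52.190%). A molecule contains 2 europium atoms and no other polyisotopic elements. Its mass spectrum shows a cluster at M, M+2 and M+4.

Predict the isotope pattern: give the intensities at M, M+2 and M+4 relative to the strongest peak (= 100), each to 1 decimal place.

Expanding (0.47810 + 0.52190)^2:
P(M) = 0.47810^2 = 0.228580
P(M+2) = 2 × 0.47810^1 × 0.52190^1 = 0.499041
P(M+4) = 0.52190^2 = 0.272380
The M+2 peak is largest (0.499041); scaling to 100 gives 45.8 : 100.0 : 54.6.

45.8 : 100.0 : 54.6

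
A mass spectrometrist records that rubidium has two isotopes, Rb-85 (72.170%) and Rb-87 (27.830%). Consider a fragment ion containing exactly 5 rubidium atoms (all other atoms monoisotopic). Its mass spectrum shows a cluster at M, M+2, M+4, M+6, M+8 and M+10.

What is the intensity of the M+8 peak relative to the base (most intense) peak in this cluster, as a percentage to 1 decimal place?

(0.72170 + 0.27830)^5 gives M 0.1958, M+2 0.3775, M+4 0.2911, M+6 0.1123, M+8 0.0216, M+10 0.0017; the largest is M+2.
P(M+2) = C(5,1) × 0.72170^4 × 0.27830^1 = 5 × 0.27128565 × 0.2783 = 0.377494 (base)
P(M+8) = C(5,4) × 0.72170^1 × 0.27830^4 = 5 × 0.7217 × 0.00599864 = 0.021646
Relative intensity = 0.021646 / 0.377494 × 100 = 5.7

5.7%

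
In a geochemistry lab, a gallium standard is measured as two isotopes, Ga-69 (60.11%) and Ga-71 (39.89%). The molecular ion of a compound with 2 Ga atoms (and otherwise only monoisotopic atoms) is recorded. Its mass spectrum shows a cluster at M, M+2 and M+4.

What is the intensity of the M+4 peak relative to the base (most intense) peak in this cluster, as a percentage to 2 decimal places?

Binomial terms of (0.6011 + 0.3989)^2: M 0.3613, M+2 0.4796, M+4 0.1591 → M+2 is the base peak.
P(M+2) = C(2,1) × 0.6011^1 × 0.3989^1 = 2 × 0.6011 × 0.3989 = 0.479558 (base)
P(M+4) = C(2,2) × 0.6011^0 × 0.3989^2 = 1 × 1.0000 × 0.15912121 = 0.159121
Relative intensity = 0.159121 / 0.479558 × 100 = 33.18

33.18%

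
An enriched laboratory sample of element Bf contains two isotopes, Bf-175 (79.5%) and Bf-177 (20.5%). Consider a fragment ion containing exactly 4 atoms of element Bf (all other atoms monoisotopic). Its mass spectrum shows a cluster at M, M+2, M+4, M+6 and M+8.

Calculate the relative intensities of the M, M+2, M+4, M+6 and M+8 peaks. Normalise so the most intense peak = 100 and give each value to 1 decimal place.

97.0 : 100.0 : 38.7 : 6.6 : 0.4

Each Bf atom is independently Bf-175 (p = 0.795) or Bf-177 (q = 0.205); the cluster is the binomial expansion (p + q)^4.
P(M) = 0.795^4 = 0.399456
P(M+2) = 4 × 0.795^3 × 0.205^1 = 0.412017
P(M+4) = 6 × 0.795^2 × 0.205^2 = 0.159365
P(M+6) = 4 × 0.795^1 × 0.205^3 = 0.027396
P(M+8) = 0.205^4 = 0.001766
The M+2 peak is largest (0.412017); scaling to 100 gives 97.0 : 100.0 : 38.7 : 6.6 : 0.4.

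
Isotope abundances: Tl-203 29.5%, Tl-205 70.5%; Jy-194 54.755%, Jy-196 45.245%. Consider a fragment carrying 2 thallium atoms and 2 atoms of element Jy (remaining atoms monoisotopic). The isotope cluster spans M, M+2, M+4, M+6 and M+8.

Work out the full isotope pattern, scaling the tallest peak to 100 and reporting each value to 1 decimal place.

7.0 : 45.0 : 100.0 : 88.9 : 27.3

Thallium pattern (n=2): 0.087025 : 0.41595 : 0.497025
Element Jy pattern (n=2): 0.299811 : 0.495478 : 0.204711
Convolve the two distributions (both contribute in 2-u steps):
  M: 0.087025×0.299811 = 0.026091
  M+2: 0.087025×0.495478 + 0.41595×0.299811 = 0.167825
  M+4: 0.087025×0.204711 + 0.41595×0.495478 + 0.497025×0.299811 = 0.372923
  M+6: 0.41595×0.204711 + 0.497025×0.495478 = 0.331414
  M+8: 0.497025×0.204711 = 0.101746
Scale to base peak (0.372923) = 100: 7.0 : 45.0 : 100.0 : 88.9 : 27.3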